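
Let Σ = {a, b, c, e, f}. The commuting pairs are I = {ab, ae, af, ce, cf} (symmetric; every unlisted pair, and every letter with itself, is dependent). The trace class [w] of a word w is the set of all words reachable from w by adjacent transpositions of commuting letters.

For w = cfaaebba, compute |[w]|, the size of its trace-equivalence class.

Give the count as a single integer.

piece 0:c — minimal
piece 1:f — minimal
piece 2:a rests on {0:c}
piece 3:a rests on {2:a}
piece 4:e rests on {1:f}
piece 5:b rests on {0:c, 4:e}
piece 6:b rests on {5:b}
piece 7:a rests on {3:a}
minimal pieces: {0:c, 1:f}
ways to finish when only these pieces remain (= sum over removing one remaining piece with nothing left below it):
  1 left: {6}→1  {7}→1
  2 left: {3,7}→1  {5,6}→1  {6,7}→2
  3 left: {2,3,7}→1  {3,6,7}→3  {4,5,6}→1  {5,6,7}→3
  4 left: {1,4,5,6}→1  {2,3,6,7}→4  {3,5,6,7}→6  {4,5,6,7}→4
  5 left: {1,4,5,6,7}→5  {2,3,5,6,7}→10  {3,4,5,6,7}→10
  6 left: {0,2,3,5,6,7}→10  {1,3,4,5,6,7}→15  {2,3,4,5,6,7}→20
  placing 0:c first → 35 extensions
  placing 1:f first → 30 extensions
total linear extensions = 65

65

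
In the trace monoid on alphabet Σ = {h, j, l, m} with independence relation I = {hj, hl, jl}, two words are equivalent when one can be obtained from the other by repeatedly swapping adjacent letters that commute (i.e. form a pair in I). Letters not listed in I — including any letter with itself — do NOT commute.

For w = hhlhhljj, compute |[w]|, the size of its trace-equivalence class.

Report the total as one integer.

piece 0:h — minimal
piece 1:h rests on {0:h}
piece 2:l — minimal
piece 3:h rests on {1:h}
piece 4:h rests on {3:h}
piece 5:l rests on {2:l}
piece 6:j — minimal
piece 7:j rests on {6:j}
minimal pieces: {0:h, 2:l, 6:j}
ways to finish when only these pieces remain (= sum over removing one remaining piece with nothing left below it):
  1 left: {4}→1  {5}→1  {7}→1
  2 left: {2,5}→1  {3,4}→1  {4,5}→2  {4,7}→2  {5,7}→2  {6,7}→1
  3 left: {1,3,4}→1  {2,4,5}→3  {2,5,7}→3  {3,4,5}→3  {3,4,7}→3  {4,5,7}→6  {4,6,7}→3  {5,6,7}→3
  4 left: {0,1,3,4}→1  {1,3,4,5}→4  {1,3,4,7}→4  {2,3,4,5}→6  {2,4,5,7}→12  {2,5,6,7}→6  {3,4,5,7}→12  {3,4,6,7}→6  {4,5,6,7}→12
  5 left: {0,1,3,4,5}→5  {0,1,3,4,7}→5  {1,2,3,4,5}→10  {1,3,4,5,7}→20  {1,3,4,6,7}→10  {2,3,4,5,7}→30  {2,4,5,6,7}→30  {3,4,5,6,7}→30
  6 left: {0,1,2,3,4,5}→15  {0,1,3,4,5,7}→30  {0,1,3,4,6,7}→15  {1,2,3,4,5,7}→60  {1,3,4,5,6,7}→60  {2,3,4,5,6,7}→90
  placing 0:h first → 210 extensions
  placing 2:l first → 105 extensions
  placing 6:j first → 105 extensions
total linear extensions = 420

420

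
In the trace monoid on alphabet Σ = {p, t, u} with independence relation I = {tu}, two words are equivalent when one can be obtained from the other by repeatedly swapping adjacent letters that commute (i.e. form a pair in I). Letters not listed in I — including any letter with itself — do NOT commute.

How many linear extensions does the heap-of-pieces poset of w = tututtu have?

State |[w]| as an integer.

35

drop 0:t onto floor
drop 1:u onto floor
drop 2:t onto {0:t}
drop 3:u onto {1:u}
drop 4:t onto {2:t}
drop 5:t onto {4:t}
drop 6:u onto {3:u}
ground layer = {0:t, 1:u}
drop-orders for the pieces not yet dropped (sum over which currently-grounded one goes next):
  1 to go: {5} 1  {6} 1
  2 to go: {3,6} 1  {4,5} 1  {5,6} 2
  3 to go: {1,3,6} 1  {2,4,5} 1  {3,5,6} 3  {4,5,6} 3
  4 to go: {0,2,4,5} 1  {1,3,5,6} 4  {2,4,5,6} 4  {3,4,5,6} 6
  5 to go: {0,2,4,5,6} 5  {1,3,4,5,6} 10  {2,3,4,5,6} 10
  if 0:t drops first: 20 orders
  if 1:u drops first: 15 orders
heap linearizations: 35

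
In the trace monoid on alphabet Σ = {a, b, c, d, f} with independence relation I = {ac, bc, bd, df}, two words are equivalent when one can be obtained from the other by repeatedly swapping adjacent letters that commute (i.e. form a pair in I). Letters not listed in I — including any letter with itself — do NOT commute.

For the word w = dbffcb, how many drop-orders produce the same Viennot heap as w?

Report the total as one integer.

9

piece 0:d — minimal
piece 1:b — minimal
piece 2:f rests on {1:b}
piece 3:f rests on {2:f}
piece 4:c rests on {0:d, 3:f}
piece 5:b rests on {3:f}
minimal pieces: {0:d, 1:b}
ways to finish when only these pieces remain (= sum over removing one remaining piece with nothing left below it):
  1 left: {4}→1  {5}→1
  2 left: {0,4}→1  {4,5}→2
  3 left: {0,4,5}→3  {3,4,5}→2
  4 left: {0,3,4,5}→5  {2,3,4,5}→2
  placing 0:d first → 2 extensions
  placing 1:b first → 7 extensions
total linear extensions = 9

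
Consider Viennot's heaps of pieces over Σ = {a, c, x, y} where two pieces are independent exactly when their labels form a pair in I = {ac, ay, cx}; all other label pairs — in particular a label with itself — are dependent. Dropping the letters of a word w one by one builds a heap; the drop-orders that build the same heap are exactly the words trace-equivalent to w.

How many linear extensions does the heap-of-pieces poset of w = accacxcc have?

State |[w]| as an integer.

0(a) covers ∅
1(c) covers ∅
2(c) covers 1:c
3(a) covers 0:a
4(c) covers 2:c
5(x) covers 3:a
6(c) covers 4:c
7(c) covers 6:c
floor of heap: 0:a, 1:c
completions by unplaced set U, small U first (add the entries for U minus each lowest piece of U):
  |U|=1: {5}:1  {7}:1
  |U|=2: {3,5}:1  {5,7}:2  {6,7}:1
  |U|=3: {0,3,5}:1  {3,5,7}:3  {4,6,7}:1  {5,6,7}:3
  |U|=4: {0,3,5,7}:4  {2,4,6,7}:1  {3,5,6,7}:6  {4,5,6,7}:4
  |U|=5: {0,3,5,6,7}:10  {1,2,4,6,7}:1  {2,4,5,6,7}:5  {3,4,5,6,7}:10
  |U|=6: {0,3,4,5,6,7}:20  {1,2,4,5,6,7}:6  {2,3,4,5,6,7}:15
  start at 0(a): 21
  start at 1(c): 35
sum over floor = 56

56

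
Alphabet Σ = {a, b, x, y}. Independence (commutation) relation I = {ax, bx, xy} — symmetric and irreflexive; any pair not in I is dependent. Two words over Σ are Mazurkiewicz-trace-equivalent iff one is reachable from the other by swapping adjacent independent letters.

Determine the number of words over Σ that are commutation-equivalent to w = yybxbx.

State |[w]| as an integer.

15

piece 0:y — minimal
piece 1:y rests on {0:y}
piece 2:b rests on {1:y}
piece 3:x — minimal
piece 4:b rests on {2:b}
piece 5:x rests on {3:x}
minimal pieces: {0:y, 3:x}
ways to finish when only these pieces remain (= sum over removing one remaining piece with nothing left below it):
  1 left: {4}→1  {5}→1
  2 left: {2,4}→1  {3,5}→1  {4,5}→2
  3 left: {1,2,4}→1  {2,4,5}→3  {3,4,5}→3
  4 left: {0,1,2,4}→1  {1,2,4,5}→4  {2,3,4,5}→6
  placing 0:y first → 10 extensions
  placing 3:x first → 5 extensions
total linear extensions = 15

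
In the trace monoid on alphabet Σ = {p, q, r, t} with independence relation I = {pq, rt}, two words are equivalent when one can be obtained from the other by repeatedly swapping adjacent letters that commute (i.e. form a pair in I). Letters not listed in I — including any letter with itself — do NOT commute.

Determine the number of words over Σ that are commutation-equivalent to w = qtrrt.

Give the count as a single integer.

6

#0=q has no predecessor
#1=t depends on [0:q]
#2=r depends on [0:q]
#3=r depends on [2:r]
#4=t depends on [1:t]
sources: [0:q]
N(rest) = Σ N(rest − s) over sources s of rest; N(one piece) = 1:
  size 1 → [3]=1  [4]=1
  size 2 → [1,4]=1  [2,3]=1  [3,4]=2
  size 3 → [1,3,4]=3  [2,3,4]=3
  first=0(q) contributes 6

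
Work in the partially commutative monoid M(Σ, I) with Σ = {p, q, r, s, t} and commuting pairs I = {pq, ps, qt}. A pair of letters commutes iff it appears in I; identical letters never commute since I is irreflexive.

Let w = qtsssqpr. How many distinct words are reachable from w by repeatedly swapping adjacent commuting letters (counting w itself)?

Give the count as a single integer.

0(q) covers ∅
1(t) covers ∅
2(s) covers 0:q, 1:t
3(s) covers 2:s
4(s) covers 3:s
5(q) covers 4:s
6(p) covers 1:t
7(r) covers 5:q, 6:p
floor of heap: 0:q, 1:t
completions by unplaced set U, small U first (add the entries for U minus each lowest piece of U):
  |U|=1: {7}:1
  |U|=2: {5,7}:1  {6,7}:1
  |U|=3: {4,5,7}:1  {5,6,7}:2
  |U|=4: {3,4,5,7}:1  {4,5,6,7}:3
  |U|=5: {2,3,4,5,7}:1  {3,4,5,6,7}:4
  |U|=6: {0,2,3,4,5,7}:1  {2,3,4,5,6,7}:5
  start at 0(q): 5
  start at 1(t): 6
sum over floor = 11

11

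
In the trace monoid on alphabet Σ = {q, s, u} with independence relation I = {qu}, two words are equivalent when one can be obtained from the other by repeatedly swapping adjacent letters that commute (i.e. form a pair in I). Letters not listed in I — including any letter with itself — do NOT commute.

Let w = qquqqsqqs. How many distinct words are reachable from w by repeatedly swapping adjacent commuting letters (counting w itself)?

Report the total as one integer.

0(q) covers ∅
1(q) covers 0:q
2(u) covers ∅
3(q) covers 1:q
4(q) covers 3:q
5(s) covers 2:u, 4:q
6(q) covers 5:s
7(q) covers 6:q
8(s) covers 7:q
floor of heap: 0:q, 2:u
completions by unplaced set U, small U first (add the entries for U minus each lowest piece of U):
  |U|=1: {8}:1
  |U|=2: {7,8}:1
  |U|=3: {6,7,8}:1
  |U|=4: {5,6,7,8}:1
  |U|=5: {2,5,6,7,8}:1  {4,5,6,7,8}:1
  |U|=6: {2,4,5,6,7,8}:2  {3,4,5,6,7,8}:1
  |U|=7: {1,3,4,5,6,7,8}:1  {2,3,4,5,6,7,8}:3
  start at 0(q): 4
  start at 2(u): 1
sum over floor = 5

5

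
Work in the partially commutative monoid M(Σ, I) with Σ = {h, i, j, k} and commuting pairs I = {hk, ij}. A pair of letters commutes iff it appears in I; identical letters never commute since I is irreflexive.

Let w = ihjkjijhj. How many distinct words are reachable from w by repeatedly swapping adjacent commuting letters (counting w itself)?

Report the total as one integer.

drop 0:i onto floor
drop 1:h onto {0:i}
drop 2:j onto {1:h}
drop 3:k onto {2:j}
drop 4:j onto {3:k}
drop 5:i onto {3:k}
drop 6:j onto {4:j}
drop 7:h onto {5:i, 6:j}
drop 8:j onto {7:h}
ground layer = {0:i}
drop-orders for the pieces not yet dropped (sum over which currently-grounded one goes next):
  1 to go: {8} 1
  2 to go: {7,8} 1
  3 to go: {5,7,8} 1  {6,7,8} 1
  4 to go: {4,6,7,8} 1  {5,6,7,8} 2
  5 to go: {4,5,6,7,8} 3
  6 to go: {3,4,5,6,7,8} 3
  7 to go: {2,3,4,5,6,7,8} 3
  if 0:i drops first: 3 orders

3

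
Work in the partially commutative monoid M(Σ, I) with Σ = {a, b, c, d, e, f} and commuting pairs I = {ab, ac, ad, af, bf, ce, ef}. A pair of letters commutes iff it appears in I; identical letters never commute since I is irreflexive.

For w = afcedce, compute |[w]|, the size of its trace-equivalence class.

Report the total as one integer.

drop 0:a onto floor
drop 1:f onto floor
drop 2:c onto {1:f}
drop 3:e onto {0:a}
drop 4:d onto {2:c, 3:e}
drop 5:c onto {4:d}
drop 6:e onto {4:d}
ground layer = {0:a, 1:f}
drop-orders for the pieces not yet dropped (sum over which currently-grounded one goes next):
  1 to go: {5} 1  {6} 1
  2 to go: {5,6} 2
  3 to go: {4,5,6} 2
  4 to go: {2,4,5,6} 2  {3,4,5,6} 2
  5 to go: {0,3,4,5,6} 2  {1,2,4,5,6} 2  {2,3,4,5,6} 4
  if 0:a drops first: 6 orders
  if 1:f drops first: 6 orders
heap linearizations: 12

12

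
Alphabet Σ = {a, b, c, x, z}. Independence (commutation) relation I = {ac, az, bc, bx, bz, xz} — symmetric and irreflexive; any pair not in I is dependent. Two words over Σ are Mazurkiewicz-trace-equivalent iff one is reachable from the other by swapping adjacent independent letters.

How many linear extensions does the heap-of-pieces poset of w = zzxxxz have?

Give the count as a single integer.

drop 0:z onto floor
drop 1:z onto {0:z}
drop 2:x onto floor
drop 3:x onto {2:x}
drop 4:x onto {3:x}
drop 5:z onto {1:z}
ground layer = {0:z, 2:x}
drop-orders for the pieces not yet dropped (sum over which currently-grounded one goes next):
  1 to go: {4} 1  {5} 1
  2 to go: {1,5} 1  {3,4} 1  {4,5} 2
  3 to go: {0,1,5} 1  {1,4,5} 3  {2,3,4} 1  {3,4,5} 3
  4 to go: {0,1,4,5} 4  {1,3,4,5} 6  {2,3,4,5} 4
  if 0:z drops first: 10 orders
  if 2:x drops first: 10 orders
heap linearizations: 20

20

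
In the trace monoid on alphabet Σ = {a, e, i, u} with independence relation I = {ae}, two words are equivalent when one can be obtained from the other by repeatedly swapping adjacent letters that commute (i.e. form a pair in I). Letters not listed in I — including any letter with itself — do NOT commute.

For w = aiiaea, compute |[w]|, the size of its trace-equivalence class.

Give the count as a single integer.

piece 0:a — minimal
piece 1:i rests on {0:a}
piece 2:i rests on {1:i}
piece 3:a rests on {2:i}
piece 4:e rests on {2:i}
piece 5:a rests on {3:a}
minimal pieces: {0:a}
ways to finish when only these pieces remain (= sum over removing one remaining piece with nothing left below it):
  1 left: {4}→1  {5}→1
  2 left: {3,5}→1  {4,5}→2
  3 left: {3,4,5}→3
  4 left: {2,3,4,5}→3
  placing 0:a first → 3 extensions

3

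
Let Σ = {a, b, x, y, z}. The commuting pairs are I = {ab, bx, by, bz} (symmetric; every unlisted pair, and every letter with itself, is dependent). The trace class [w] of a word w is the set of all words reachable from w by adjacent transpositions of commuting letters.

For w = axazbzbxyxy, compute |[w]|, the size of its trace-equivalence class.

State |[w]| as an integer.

55

#0=a has no predecessor
#1=x depends on [0:a]
#2=a depends on [1:x]
#3=z depends on [2:a]
#4=b has no predecessor
#5=z depends on [3:z]
#6=b depends on [4:b]
#7=x depends on [5:z]
#8=y depends on [7:x]
#9=x depends on [8:y]
#10=y depends on [9:x]
sources: [0:a, 4:b]
N(rest) = Σ N(rest − s) over sources s of rest; N(one piece) = 1:
  size 1 → [6]=1  [10]=1
  size 2 → [4,6]=1  [6,10]=2  [9,10]=1
  size 3 → [4,6,10]=3  [6,9,10]=3  [8,9,10]=1
  size 4 → [4,6,9,10]=6  [6,8,9,10]=4  [7,8,9,10]=1
  size 5 → [4,6,8,9,10]=10  [5,7,8,9,10]=1  [6,7,8,9,10]=5
  size 6 → [3,5,7,8,9,10]=1  [4,6,7,8,9,10]=15  [5,6,7,8,9,10]=6
  size 7 → [2,3,5,7,8,9,10]=1  [3,5,6,7,8,9,10]=7  [4,5,6,7,8,9,10]=21
  size 8 → [1,2,3,5,7,8,9,10]=1  [2,3,5,6,7,8,9,10]=8  [3,4,5,6,7,8,9,10]=28
  size 9 → [0,1,2,3,5,7,8,9,10]=1  [1,2,3,5,6,7,8,9,10]=9  [2,3,4,5,6,7,8,9,10]=36
  first=0(a) contributes 45
  first=4(b) contributes 10
|[w]| = 55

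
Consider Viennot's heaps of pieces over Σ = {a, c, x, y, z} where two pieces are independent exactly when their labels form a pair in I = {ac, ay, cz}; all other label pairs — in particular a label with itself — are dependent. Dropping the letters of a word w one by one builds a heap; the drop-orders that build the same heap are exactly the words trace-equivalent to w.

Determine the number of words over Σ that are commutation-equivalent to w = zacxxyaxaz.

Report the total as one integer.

0(z) covers ∅
1(a) covers 0:z
2(c) covers ∅
3(x) covers 1:a, 2:c
4(x) covers 3:x
5(y) covers 4:x
6(a) covers 4:x
7(x) covers 5:y, 6:a
8(a) covers 7:x
9(z) covers 8:a
floor of heap: 0:z, 2:c
completions by unplaced set U, small U first (add the entries for U minus each lowest piece of U):
  |U|=1: {9}:1
  |U|=2: {8,9}:1
  |U|=3: {7,8,9}:1
  |U|=4: {5,7,8,9}:1  {6,7,8,9}:1
  |U|=5: {5,6,7,8,9}:2
  |U|=6: {4,5,6,7,8,9}:2
  |U|=7: {3,4,5,6,7,8,9}:2
  |U|=8: {1,3,4,5,6,7,8,9}:2  {2,3,4,5,6,7,8,9}:2
  start at 0(z): 4
  start at 2(c): 2
sum over floor = 6

6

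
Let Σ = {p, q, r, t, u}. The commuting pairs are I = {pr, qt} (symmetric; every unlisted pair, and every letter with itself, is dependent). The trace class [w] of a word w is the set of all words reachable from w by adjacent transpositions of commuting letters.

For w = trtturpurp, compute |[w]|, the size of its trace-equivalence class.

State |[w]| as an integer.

0(t) covers ∅
1(r) covers 0:t
2(t) covers 1:r
3(t) covers 2:t
4(u) covers 3:t
5(r) covers 4:u
6(p) covers 4:u
7(u) covers 5:r, 6:p
8(r) covers 7:u
9(p) covers 7:u
floor of heap: 0:t
completions by unplaced set U, small U first (add the entries for U minus each lowest piece of U):
  |U|=1: {8}:1  {9}:1
  |U|=2: {8,9}:2
  |U|=3: {7,8,9}:2
  |U|=4: {5,7,8,9}:2  {6,7,8,9}:2
  |U|=5: {5,6,7,8,9}:4
  |U|=6: {4,5,6,7,8,9}:4
  |U|=7: {3,4,5,6,7,8,9}:4
  |U|=8: {2,3,4,5,6,7,8,9}:4
  start at 0(t): 4

4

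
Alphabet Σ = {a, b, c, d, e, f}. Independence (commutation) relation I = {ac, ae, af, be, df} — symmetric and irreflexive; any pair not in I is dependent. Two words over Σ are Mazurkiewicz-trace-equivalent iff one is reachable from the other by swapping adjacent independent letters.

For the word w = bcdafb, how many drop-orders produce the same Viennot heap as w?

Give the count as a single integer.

piece 0:b — minimal
piece 1:c rests on {0:b}
piece 2:d rests on {1:c}
piece 3:a rests on {2:d}
piece 4:f rests on {1:c}
piece 5:b rests on {3:a, 4:f}
minimal pieces: {0:b}
ways to finish when only these pieces remain (= sum over removing one remaining piece with nothing left below it):
  1 left: {5}→1
  2 left: {3,5}→1  {4,5}→1
  3 left: {2,3,5}→1  {3,4,5}→2
  4 left: {2,3,4,5}→3
  placing 0:b first → 3 extensions

3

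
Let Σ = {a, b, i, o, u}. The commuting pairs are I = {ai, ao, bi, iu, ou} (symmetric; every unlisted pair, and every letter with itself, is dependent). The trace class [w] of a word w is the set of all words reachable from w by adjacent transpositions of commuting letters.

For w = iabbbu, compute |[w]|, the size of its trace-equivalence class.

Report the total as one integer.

0(i) covers ∅
1(a) covers ∅
2(b) covers 1:a
3(b) covers 2:b
4(b) covers 3:b
5(u) covers 4:b
floor of heap: 0:i, 1:a
completions by unplaced set U, small U first (add the entries for U minus each lowest piece of U):
  |U|=1: {0}:1  {5}:1
  |U|=2: {0,5}:2  {4,5}:1
  |U|=3: {0,4,5}:3  {3,4,5}:1
  |U|=4: {0,3,4,5}:4  {2,3,4,5}:1
  start at 0(i): 1
  start at 1(a): 5
sum over floor = 6

6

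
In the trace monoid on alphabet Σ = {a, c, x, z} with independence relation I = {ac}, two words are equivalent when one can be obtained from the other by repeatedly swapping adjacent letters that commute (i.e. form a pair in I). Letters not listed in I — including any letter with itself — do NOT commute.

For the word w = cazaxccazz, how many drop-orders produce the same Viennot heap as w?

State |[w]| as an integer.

6

#0=c has no predecessor
#1=a has no predecessor
#2=z depends on [0:c, 1:a]
#3=a depends on [2:z]
#4=x depends on [3:a]
#5=c depends on [4:x]
#6=c depends on [5:c]
#7=a depends on [4:x]
#8=z depends on [6:c, 7:a]
#9=z depends on [8:z]
sources: [0:c, 1:a]
N(rest) = Σ N(rest − s) over sources s of rest; N(one piece) = 1:
  size 1 → [9]=1
  size 2 → [8,9]=1
  size 3 → [6,8,9]=1  [7,8,9]=1
  size 4 → [5,6,8,9]=1  [6,7,8,9]=2
  size 5 → [5,6,7,8,9]=3
  size 6 → [4,5,6,7,8,9]=3
  size 7 → [3,4,5,6,7,8,9]=3
  size 8 → [2,3,4,5,6,7,8,9]=3
  first=0(c) contributes 3
  first=1(a) contributes 3
|[w]| = 6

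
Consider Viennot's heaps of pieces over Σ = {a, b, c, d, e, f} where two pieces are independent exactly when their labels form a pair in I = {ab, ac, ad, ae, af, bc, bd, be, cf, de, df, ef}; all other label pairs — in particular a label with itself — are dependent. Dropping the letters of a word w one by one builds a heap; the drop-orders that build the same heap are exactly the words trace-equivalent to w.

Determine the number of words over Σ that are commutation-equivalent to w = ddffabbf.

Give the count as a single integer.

piece 0:d — minimal
piece 1:d rests on {0:d}
piece 2:f — minimal
piece 3:f rests on {2:f}
piece 4:a — minimal
piece 5:b rests on {3:f}
piece 6:b rests on {5:b}
piece 7:f rests on {6:b}
minimal pieces: {0:d, 2:f, 4:a}
ways to finish when only these pieces remain (= sum over removing one remaining piece with nothing left below it):
  1 left: {1}→1  {4}→1  {7}→1
  2 left: {0,1}→1  {1,4}→2  {1,7}→2  {4,7}→2  {6,7}→1
  3 left: {0,1,4}→3  {0,1,7}→3  {1,4,7}→6  {1,6,7}→3  {4,6,7}→3  {5,6,7}→1
  4 left: {0,1,4,7}→12  {0,1,6,7}→6  {1,4,6,7}→12  {1,5,6,7}→4  {3,5,6,7}→1  {4,5,6,7}→4
  5 left: {0,1,4,6,7}→30  {0,1,5,6,7}→10  {1,3,5,6,7}→5  {1,4,5,6,7}→20  {2,3,5,6,7}→1  {3,4,5,6,7}→5
  6 left: {0,1,3,5,6,7}→15  {0,1,4,5,6,7}→60  {1,2,3,5,6,7}→6  {1,3,4,5,6,7}→30  {2,3,4,5,6,7}→6
  placing 0:d first → 42 extensions
  placing 2:f first → 105 extensions
  placing 4:a first → 21 extensions
total linear extensions = 168

168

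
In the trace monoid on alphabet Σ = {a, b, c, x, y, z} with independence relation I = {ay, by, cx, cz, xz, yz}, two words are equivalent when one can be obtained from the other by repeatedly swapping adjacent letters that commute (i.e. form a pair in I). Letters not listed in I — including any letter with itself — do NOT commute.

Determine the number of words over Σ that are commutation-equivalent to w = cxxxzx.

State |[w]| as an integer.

30

piece 0:c — minimal
piece 1:x — minimal
piece 2:x rests on {1:x}
piece 3:x rests on {2:x}
piece 4:z — minimal
piece 5:x rests on {3:x}
minimal pieces: {0:c, 1:x, 4:z}
ways to finish when only these pieces remain (= sum over removing one remaining piece with nothing left below it):
  1 left: {0}→1  {4}→1  {5}→1
  2 left: {0,4}→2  {0,5}→2  {3,5}→1  {4,5}→2
  3 left: {0,3,5}→3  {0,4,5}→6  {2,3,5}→1  {3,4,5}→3
  4 left: {0,2,3,5}→4  {0,3,4,5}→12  {1,2,3,5}→1  {2,3,4,5}→4
  placing 0:c first → 5 extensions
  placing 1:x first → 20 extensions
  placing 4:z first → 5 extensions
total linear extensions = 30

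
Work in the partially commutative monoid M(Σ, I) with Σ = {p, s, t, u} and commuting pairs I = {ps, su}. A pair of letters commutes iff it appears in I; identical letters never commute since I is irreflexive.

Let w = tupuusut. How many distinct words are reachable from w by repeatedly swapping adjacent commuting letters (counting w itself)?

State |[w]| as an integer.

0(t) covers ∅
1(u) covers 0:t
2(p) covers 1:u
3(u) covers 2:p
4(u) covers 3:u
5(s) covers 0:t
6(u) covers 4:u
7(t) covers 5:s, 6:u
floor of heap: 0:t
completions by unplaced set U, small U first (add the entries for U minus each lowest piece of U):
  |U|=1: {7}:1
  |U|=2: {5,7}:1  {6,7}:1
  |U|=3: {4,6,7}:1  {5,6,7}:2
  |U|=4: {3,4,6,7}:1  {4,5,6,7}:3
  |U|=5: {2,3,4,6,7}:1  {3,4,5,6,7}:4
  |U|=6: {1,2,3,4,6,7}:1  {2,3,4,5,6,7}:5
  start at 0(t): 6

6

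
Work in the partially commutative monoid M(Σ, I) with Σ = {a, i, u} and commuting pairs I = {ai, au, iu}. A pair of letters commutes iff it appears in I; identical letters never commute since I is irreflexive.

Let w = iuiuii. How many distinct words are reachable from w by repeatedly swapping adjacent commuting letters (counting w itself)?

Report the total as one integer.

piece 0:i — minimal
piece 1:u — minimal
piece 2:i rests on {0:i}
piece 3:u rests on {1:u}
piece 4:i rests on {2:i}
piece 5:i rests on {4:i}
minimal pieces: {0:i, 1:u}
ways to finish when only these pieces remain (= sum over removing one remaining piece with nothing left below it):
  1 left: {3}→1  {5}→1
  2 left: {1,3}→1  {3,5}→2  {4,5}→1
  3 left: {1,3,5}→3  {2,4,5}→1  {3,4,5}→3
  4 left: {0,2,4,5}→1  {1,3,4,5}→6  {2,3,4,5}→4
  placing 0:i first → 10 extensions
  placing 1:u first → 5 extensions
total linear extensions = 15

15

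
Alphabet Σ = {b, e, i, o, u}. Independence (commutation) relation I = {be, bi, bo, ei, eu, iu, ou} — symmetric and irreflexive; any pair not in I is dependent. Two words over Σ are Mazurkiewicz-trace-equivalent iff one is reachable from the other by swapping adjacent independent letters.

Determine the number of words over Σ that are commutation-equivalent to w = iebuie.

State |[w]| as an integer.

90

piece 0:i — minimal
piece 1:e — minimal
piece 2:b — minimal
piece 3:u rests on {2:b}
piece 4:i rests on {0:i}
piece 5:e rests on {1:e}
minimal pieces: {0:i, 1:e, 2:b}
ways to finish when only these pieces remain (= sum over removing one remaining piece with nothing left below it):
  1 left: {3}→1  {4}→1  {5}→1
  2 left: {0,4}→1  {1,5}→1  {2,3}→1  {3,4}→2  {3,5}→2  {4,5}→2
  3 left: {0,3,4}→3  {0,4,5}→3  {1,3,5}→3  {1,4,5}→3  {2,3,4}→3  {2,3,5}→3  {3,4,5}→6
  4 left: {0,1,4,5}→6  {0,2,3,4}→6  {0,3,4,5}→12  {1,2,3,5}→6  {1,3,4,5}→12  {2,3,4,5}→12
  placing 0:i first → 30 extensions
  placing 1:e first → 30 extensions
  placing 2:b first → 30 extensions
total linear extensions = 90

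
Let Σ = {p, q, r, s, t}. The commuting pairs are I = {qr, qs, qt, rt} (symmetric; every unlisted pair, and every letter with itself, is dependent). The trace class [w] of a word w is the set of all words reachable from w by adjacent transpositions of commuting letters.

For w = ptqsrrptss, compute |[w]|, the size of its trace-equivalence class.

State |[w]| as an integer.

5

piece 0:p — minimal
piece 1:t rests on {0:p}
piece 2:q rests on {0:p}
piece 3:s rests on {1:t}
piece 4:r rests on {3:s}
piece 5:r rests on {4:r}
piece 6:p rests on {2:q, 5:r}
piece 7:t rests on {6:p}
piece 8:s rests on {7:t}
piece 9:s rests on {8:s}
minimal pieces: {0:p}
ways to finish when only these pieces remain (= sum over removing one remaining piece with nothing left below it):
  1 left: {9}→1
  2 left: {8,9}→1
  3 left: {7,8,9}→1
  4 left: {6,7,8,9}→1
  5 left: {2,6,7,8,9}→1  {5,6,7,8,9}→1
  6 left: {2,5,6,7,8,9}→2  {4,5,6,7,8,9}→1
  7 left: {2,4,5,6,7,8,9}→3  {3,4,5,6,7,8,9}→1
  8 left: {1,3,4,5,6,7,8,9}→1  {2,3,4,5,6,7,8,9}→4
  placing 0:p first → 5 extensions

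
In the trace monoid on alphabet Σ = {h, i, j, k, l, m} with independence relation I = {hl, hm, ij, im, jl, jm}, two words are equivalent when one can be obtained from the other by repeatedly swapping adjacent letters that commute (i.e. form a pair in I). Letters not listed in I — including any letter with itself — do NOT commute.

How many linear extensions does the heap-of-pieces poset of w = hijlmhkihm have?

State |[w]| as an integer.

#0=h has no predecessor
#1=i depends on [0:h]
#2=j depends on [0:h]
#3=l depends on [1:i]
#4=m depends on [3:l]
#5=h depends on [1:i, 2:j]
#6=k depends on [4:m, 5:h]
#7=i depends on [6:k]
#8=h depends on [7:i]
#9=m depends on [6:k]
sources: [0:h]
N(rest) = Σ N(rest − s) over sources s of rest; N(one piece) = 1:
  size 1 → [8]=1  [9]=1
  size 2 → [7,8]=1  [8,9]=2
  size 3 → [7,8,9]=3
  size 4 → [6,7,8,9]=3
  size 5 → [4,6,7,8,9]=3  [5,6,7,8,9]=3
  size 6 → [2,5,6,7,8,9]=3  [3,4,6,7,8,9]=3  [4,5,6,7,8,9]=6
  size 7 → [2,4,5,6,7,8,9]=9  [3,4,5,6,7,8,9]=9
  size 8 → [1,3,4,5,6,7,8,9]=9  [2,3,4,5,6,7,8,9]=18
  first=0(h) contributes 27

27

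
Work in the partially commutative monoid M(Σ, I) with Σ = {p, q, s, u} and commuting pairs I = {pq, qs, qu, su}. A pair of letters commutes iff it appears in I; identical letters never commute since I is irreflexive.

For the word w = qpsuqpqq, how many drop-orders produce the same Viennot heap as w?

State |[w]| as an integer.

#0=q has no predecessor
#1=p has no predecessor
#2=s depends on [1:p]
#3=u depends on [1:p]
#4=q depends on [0:q]
#5=p depends on [2:s, 3:u]
#6=q depends on [4:q]
#7=q depends on [6:q]
sources: [0:q, 1:p]
N(rest) = Σ N(rest − s) over sources s of rest; N(one piece) = 1:
  size 1 → [5]=1  [7]=1
  size 2 → [2,5]=1  [3,5]=1  [5,7]=2  [6,7]=1
  size 3 → [2,3,5]=2  [2,5,7]=3  [3,5,7]=3  [4,6,7]=1  [5,6,7]=3
  size 4 → [0,4,6,7]=1  [1,2,3,5]=2  [2,3,5,7]=8  [2,5,6,7]=6  [3,5,6,7]=6  [4,5,6,7]=4
  size 5 → [0,4,5,6,7]=5  [1,2,3,5,7]=10  [2,3,5,6,7]=20  [2,4,5,6,7]=10  [3,4,5,6,7]=10
  size 6 → [0,2,4,5,6,7]=15  [0,3,4,5,6,7]=15  [1,2,3,5,6,7]=30  [2,3,4,5,6,7]=40
  first=0(q) contributes 70
  first=1(p) contributes 70
|[w]| = 140

140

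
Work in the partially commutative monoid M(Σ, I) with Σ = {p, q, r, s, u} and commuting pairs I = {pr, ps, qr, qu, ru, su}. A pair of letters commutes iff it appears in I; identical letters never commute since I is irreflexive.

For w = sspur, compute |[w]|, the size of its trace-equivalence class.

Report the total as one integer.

10

piece 0:s — minimal
piece 1:s rests on {0:s}
piece 2:p — minimal
piece 3:u rests on {2:p}
piece 4:r rests on {1:s}
minimal pieces: {0:s, 2:p}
ways to finish when only these pieces remain (= sum over removing one remaining piece with nothing left below it):
  1 left: {3}→1  {4}→1
  2 left: {1,4}→1  {2,3}→1  {3,4}→2
  3 left: {0,1,4}→1  {1,3,4}→3  {2,3,4}→3
  placing 0:s first → 6 extensions
  placing 2:p first → 4 extensions
total linear extensions = 10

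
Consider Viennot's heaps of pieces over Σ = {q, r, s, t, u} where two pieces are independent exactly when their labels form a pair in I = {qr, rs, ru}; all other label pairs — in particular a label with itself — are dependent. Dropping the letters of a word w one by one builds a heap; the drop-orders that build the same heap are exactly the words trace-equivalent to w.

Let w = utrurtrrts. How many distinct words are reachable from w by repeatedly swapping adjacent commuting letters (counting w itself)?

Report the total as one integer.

piece 0:u — minimal
piece 1:t rests on {0:u}
piece 2:r rests on {1:t}
piece 3:u rests on {1:t}
piece 4:r rests on {2:r}
piece 5:t rests on {3:u, 4:r}
piece 6:r rests on {5:t}
piece 7:r rests on {6:r}
piece 8:t rests on {7:r}
piece 9:s rests on {8:t}
minimal pieces: {0:u}
ways to finish when only these pieces remain (= sum over removing one remaining piece with nothing left below it):
  1 left: {9}→1
  2 left: {8,9}→1
  3 left: {7,8,9}→1
  4 left: {6,7,8,9}→1
  5 left: {5,6,7,8,9}→1
  6 left: {3,5,6,7,8,9}→1  {4,5,6,7,8,9}→1
  7 left: {2,4,5,6,7,8,9}→1  {3,4,5,6,7,8,9}→2
  8 left: {2,3,4,5,6,7,8,9}→3
  placing 0:u first → 3 extensions

3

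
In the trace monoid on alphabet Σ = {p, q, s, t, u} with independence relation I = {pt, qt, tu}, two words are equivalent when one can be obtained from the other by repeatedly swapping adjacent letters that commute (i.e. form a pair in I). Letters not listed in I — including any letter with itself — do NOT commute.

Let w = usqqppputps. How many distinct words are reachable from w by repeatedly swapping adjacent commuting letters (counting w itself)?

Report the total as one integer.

#0=u has no predecessor
#1=s depends on [0:u]
#2=q depends on [1:s]
#3=q depends on [2:q]
#4=p depends on [3:q]
#5=p depends on [4:p]
#6=p depends on [5:p]
#7=u depends on [6:p]
#8=t depends on [1:s]
#9=p depends on [7:u]
#10=s depends on [8:t, 9:p]
sources: [0:u]
N(rest) = Σ N(rest − s) over sources s of rest; N(one piece) = 1:
  size 1 → [10]=1
  size 2 → [8,10]=1  [9,10]=1
  size 3 → [7,9,10]=1  [8,9,10]=2
  size 4 → [6,7,9,10]=1  [7,8,9,10]=3
  size 5 → [5,6,7,9,10]=1  [6,7,8,9,10]=4
  size 6 → [4,5,6,7,9,10]=1  [5,6,7,8,9,10]=5
  size 7 → [3,4,5,6,7,9,10]=1  [4,5,6,7,8,9,10]=6
  size 8 → [2,3,4,5,6,7,9,10]=1  [3,4,5,6,7,8,9,10]=7
  size 9 → [2,3,4,5,6,7,8,9,10]=8
  first=0(u) contributes 8

8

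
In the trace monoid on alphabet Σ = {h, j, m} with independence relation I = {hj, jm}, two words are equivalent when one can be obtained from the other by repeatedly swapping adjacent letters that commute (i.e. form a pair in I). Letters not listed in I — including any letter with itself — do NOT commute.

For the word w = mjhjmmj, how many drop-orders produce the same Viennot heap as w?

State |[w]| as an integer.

35

piece 0:m — minimal
piece 1:j — minimal
piece 2:h rests on {0:m}
piece 3:j rests on {1:j}
piece 4:m rests on {2:h}
piece 5:m rests on {4:m}
piece 6:j rests on {3:j}
minimal pieces: {0:m, 1:j}
ways to finish when only these pieces remain (= sum over removing one remaining piece with nothing left below it):
  1 left: {5}→1  {6}→1
  2 left: {3,6}→1  {4,5}→1  {5,6}→2
  3 left: {1,3,6}→1  {2,4,5}→1  {3,5,6}→3  {4,5,6}→3
  4 left: {0,2,4,5}→1  {1,3,5,6}→4  {2,4,5,6}→4  {3,4,5,6}→6
  5 left: {0,2,4,5,6}→5  {1,3,4,5,6}→10  {2,3,4,5,6}→10
  placing 0:m first → 20 extensions
  placing 1:j first → 15 extensions
total linear extensions = 35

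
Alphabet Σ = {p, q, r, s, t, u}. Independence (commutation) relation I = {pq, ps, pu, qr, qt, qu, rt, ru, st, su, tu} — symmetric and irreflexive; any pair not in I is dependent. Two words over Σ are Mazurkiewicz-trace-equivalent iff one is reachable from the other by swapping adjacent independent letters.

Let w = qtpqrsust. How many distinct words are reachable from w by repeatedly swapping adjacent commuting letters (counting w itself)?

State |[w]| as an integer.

450

0(q) covers ∅
1(t) covers ∅
2(p) covers 1:t
3(q) covers 0:q
4(r) covers 2:p
5(s) covers 3:q, 4:r
6(u) covers ∅
7(s) covers 5:s
8(t) covers 2:p
floor of heap: 0:q, 1:t, 6:u
completions by unplaced set U, small U first (add the entries for U minus each lowest piece of U):
  |U|=1: {6}:1  {7}:1  {8}:1
  |U|=2: {5,7}:1  {6,7}:2  {6,8}:2  {7,8}:2
  |U|=3: {3,5,7}:1  {4,5,7}:1  {5,6,7}:3  {5,7,8}:3  {6,7,8}:6
  |U|=4: {0,3,5,7}:1  {3,4,5,7}:2  {3,5,6,7}:4  {3,5,7,8}:4  {4,5,6,7}:4  {4,5,7,8}:4  {5,6,7,8}:12
  |U|=5: {0,3,4,5,7}:3  {0,3,5,6,7}:5  {0,3,5,7,8}:5  {2,4,5,7,8}:4  {3,4,5,6,7}:10  {3,4,5,7,8}:10  {3,5,6,7,8}:20  {4,5,6,7,8}:20
  |U|=6: {0,3,4,5,6,7}:18  {0,3,4,5,7,8}:18  {0,3,5,6,7,8}:30  {1,2,4,5,7,8}:4  {2,3,4,5,7,8}:14  {2,4,5,6,7,8}:24  {3,4,5,6,7,8}:60
  |U|=7: {0,2,3,4,5,7,8}:32  {0,3,4,5,6,7,8}:126  {1,2,3,4,5,7,8}:18  {1,2,4,5,6,7,8}:28  {2,3,4,5,6,7,8}:98
  start at 0(q): 144
  start at 1(t): 256
  start at 6(u): 50
sum over floor = 450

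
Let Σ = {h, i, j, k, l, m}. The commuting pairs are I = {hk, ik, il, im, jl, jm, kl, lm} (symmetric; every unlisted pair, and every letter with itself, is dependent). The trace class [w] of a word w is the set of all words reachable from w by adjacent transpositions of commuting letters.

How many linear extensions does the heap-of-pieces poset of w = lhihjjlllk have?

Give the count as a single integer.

0(l) covers ∅
1(h) covers 0:l
2(i) covers 1:h
3(h) covers 2:i
4(j) covers 3:h
5(j) covers 4:j
6(l) covers 3:h
7(l) covers 6:l
8(l) covers 7:l
9(k) covers 5:j
floor of heap: 0:l
completions by unplaced set U, small U first (add the entries for U minus each lowest piece of U):
  |U|=1: {8}:1  {9}:1
  |U|=2: {5,9}:1  {7,8}:1  {8,9}:2
  |U|=3: {4,5,9}:1  {5,8,9}:3  {6,7,8}:1  {7,8,9}:3
  |U|=4: {4,5,8,9}:4  {5,7,8,9}:6  {6,7,8,9}:4
  |U|=5: {4,5,7,8,9}:10  {5,6,7,8,9}:10
  |U|=6: {4,5,6,7,8,9}:20
  |U|=7: {3,4,5,6,7,8,9}:20
  |U|=8: {2,3,4,5,6,7,8,9}:20
  start at 0(l): 20

20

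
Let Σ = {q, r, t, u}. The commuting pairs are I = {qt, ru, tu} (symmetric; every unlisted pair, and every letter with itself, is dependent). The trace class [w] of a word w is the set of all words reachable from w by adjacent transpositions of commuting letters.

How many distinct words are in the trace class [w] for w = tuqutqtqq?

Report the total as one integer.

84

0(t) covers ∅
1(u) covers ∅
2(q) covers 1:u
3(u) covers 2:q
4(t) covers 0:t
5(q) covers 3:u
6(t) covers 4:t
7(q) covers 5:q
8(q) covers 7:q
floor of heap: 0:t, 1:u
completions by unplaced set U, small U first (add the entries for U minus each lowest piece of U):
  |U|=1: {6}:1  {8}:1
  |U|=2: {4,6}:1  {6,8}:2  {7,8}:1
  |U|=3: {0,4,6}:1  {4,6,8}:3  {5,7,8}:1  {6,7,8}:3
  |U|=4: {0,4,6,8}:4  {3,5,7,8}:1  {4,6,7,8}:6  {5,6,7,8}:4
  |U|=5: {0,4,6,7,8}:10  {2,3,5,7,8}:1  {3,5,6,7,8}:5  {4,5,6,7,8}:10
  |U|=6: {0,4,5,6,7,8}:20  {1,2,3,5,7,8}:1  {2,3,5,6,7,8}:6  {3,4,5,6,7,8}:15
  |U|=7: {0,3,4,5,6,7,8}:35  {1,2,3,5,6,7,8}:7  {2,3,4,5,6,7,8}:21
  start at 0(t): 28
  start at 1(u): 56
sum over floor = 84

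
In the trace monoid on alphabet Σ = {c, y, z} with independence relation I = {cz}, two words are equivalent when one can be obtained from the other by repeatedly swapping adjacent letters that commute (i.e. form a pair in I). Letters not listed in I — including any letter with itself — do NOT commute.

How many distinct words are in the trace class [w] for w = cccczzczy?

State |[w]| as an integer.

piece 0:c — minimal
piece 1:c rests on {0:c}
piece 2:c rests on {1:c}
piece 3:c rests on {2:c}
piece 4:z — minimal
piece 5:z rests on {4:z}
piece 6:c rests on {3:c}
piece 7:z rests on {5:z}
piece 8:y rests on {6:c, 7:z}
minimal pieces: {0:c, 4:z}
ways to finish when only these pieces remain (= sum over removing one remaining piece with nothing left below it):
  1 left: {8}→1
  2 left: {6,8}→1  {7,8}→1
  3 left: {3,6,8}→1  {5,7,8}→1  {6,7,8}→2
  4 left: {2,3,6,8}→1  {3,6,7,8}→3  {4,5,7,8}→1  {5,6,7,8}→3
  5 left: {1,2,3,6,8}→1  {2,3,6,7,8}→4  {3,5,6,7,8}→6  {4,5,6,7,8}→4
  6 left: {0,1,2,3,6,8}→1  {1,2,3,6,7,8}→5  {2,3,5,6,7,8}→10  {3,4,5,6,7,8}→10
  7 left: {0,1,2,3,6,7,8}→6  {1,2,3,5,6,7,8}→15  {2,3,4,5,6,7,8}→20
  placing 0:c first → 35 extensions
  placing 4:z first → 21 extensions
total linear extensions = 56

56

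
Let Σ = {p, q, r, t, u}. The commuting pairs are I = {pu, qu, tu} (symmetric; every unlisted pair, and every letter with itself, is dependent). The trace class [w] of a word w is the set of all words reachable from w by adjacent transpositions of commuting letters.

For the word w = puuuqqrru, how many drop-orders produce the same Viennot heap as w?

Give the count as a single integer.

20

drop 0:p onto floor
drop 1:u onto floor
drop 2:u onto {1:u}
drop 3:u onto {2:u}
drop 4:q onto {0:p}
drop 5:q onto {4:q}
drop 6:r onto {3:u, 5:q}
drop 7:r onto {6:r}
drop 8:u onto {7:r}
ground layer = {0:p, 1:u}
drop-orders for the pieces not yet dropped (sum over which currently-grounded one goes next):
  1 to go: {8} 1
  2 to go: {7,8} 1
  3 to go: {6,7,8} 1
  4 to go: {3,6,7,8} 1  {5,6,7,8} 1
  5 to go: {2,3,6,7,8} 1  {3,5,6,7,8} 2  {4,5,6,7,8} 1
  6 to go: {0,4,5,6,7,8} 1  {1,2,3,6,7,8} 1  {2,3,5,6,7,8} 3  {3,4,5,6,7,8} 3
  7 to go: {0,3,4,5,6,7,8} 4  {1,2,3,5,6,7,8} 4  {2,3,4,5,6,7,8} 6
  if 0:p drops first: 10 orders
  if 1:u drops first: 10 orders
heap linearizations: 20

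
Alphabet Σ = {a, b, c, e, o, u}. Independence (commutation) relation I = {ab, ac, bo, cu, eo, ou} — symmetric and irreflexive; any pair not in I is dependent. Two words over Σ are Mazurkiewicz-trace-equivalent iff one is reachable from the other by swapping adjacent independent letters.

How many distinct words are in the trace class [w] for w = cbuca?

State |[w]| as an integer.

#0=c has no predecessor
#1=b depends on [0:c]
#2=u depends on [1:b]
#3=c depends on [1:b]
#4=a depends on [2:u]
sources: [0:c]
N(rest) = Σ N(rest − s) over sources s of rest; N(one piece) = 1:
  size 1 → [3]=1  [4]=1
  size 2 → [2,4]=1  [3,4]=2
  size 3 → [2,3,4]=3
  first=0(c) contributes 3

3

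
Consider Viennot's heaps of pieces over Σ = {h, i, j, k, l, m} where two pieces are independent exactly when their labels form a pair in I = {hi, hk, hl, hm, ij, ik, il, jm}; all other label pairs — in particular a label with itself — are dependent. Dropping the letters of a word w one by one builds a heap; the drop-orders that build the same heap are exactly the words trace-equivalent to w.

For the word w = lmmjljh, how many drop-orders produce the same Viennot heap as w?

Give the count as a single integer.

drop 0:l onto floor
drop 1:m onto {0:l}
drop 2:m onto {1:m}
drop 3:j onto {0:l}
drop 4:l onto {2:m, 3:j}
drop 5:j onto {4:l}
drop 6:h onto {5:j}
ground layer = {0:l}
drop-orders for the pieces not yet dropped (sum over which currently-grounded one goes next):
  1 to go: {6} 1
  2 to go: {5,6} 1
  3 to go: {4,5,6} 1
  4 to go: {2,4,5,6} 1  {3,4,5,6} 1
  5 to go: {1,2,4,5,6} 1  {2,3,4,5,6} 2
  if 0:l drops first: 3 orders

3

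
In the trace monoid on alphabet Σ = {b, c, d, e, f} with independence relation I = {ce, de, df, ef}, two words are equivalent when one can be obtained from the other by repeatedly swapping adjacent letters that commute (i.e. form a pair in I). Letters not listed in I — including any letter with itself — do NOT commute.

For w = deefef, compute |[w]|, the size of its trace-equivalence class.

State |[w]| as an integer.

60

0(d) covers ∅
1(e) covers ∅
2(e) covers 1:e
3(f) covers ∅
4(e) covers 2:e
5(f) covers 3:f
floor of heap: 0:d, 1:e, 3:f
completions by unplaced set U, small U first (add the entries for U minus each lowest piece of U):
  |U|=1: {0}:1  {4}:1  {5}:1
  |U|=2: {0,4}:2  {0,5}:2  {2,4}:1  {3,5}:1  {4,5}:2
  |U|=3: {0,2,4}:3  {0,3,5}:3  {0,4,5}:6  {1,2,4}:1  {2,4,5}:3  {3,4,5}:3
  |U|=4: {0,1,2,4}:4  {0,2,4,5}:12  {0,3,4,5}:12  {1,2,4,5}:4  {2,3,4,5}:6
  start at 0(d): 10
  start at 1(e): 30
  start at 3(f): 20
sum over floor = 60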